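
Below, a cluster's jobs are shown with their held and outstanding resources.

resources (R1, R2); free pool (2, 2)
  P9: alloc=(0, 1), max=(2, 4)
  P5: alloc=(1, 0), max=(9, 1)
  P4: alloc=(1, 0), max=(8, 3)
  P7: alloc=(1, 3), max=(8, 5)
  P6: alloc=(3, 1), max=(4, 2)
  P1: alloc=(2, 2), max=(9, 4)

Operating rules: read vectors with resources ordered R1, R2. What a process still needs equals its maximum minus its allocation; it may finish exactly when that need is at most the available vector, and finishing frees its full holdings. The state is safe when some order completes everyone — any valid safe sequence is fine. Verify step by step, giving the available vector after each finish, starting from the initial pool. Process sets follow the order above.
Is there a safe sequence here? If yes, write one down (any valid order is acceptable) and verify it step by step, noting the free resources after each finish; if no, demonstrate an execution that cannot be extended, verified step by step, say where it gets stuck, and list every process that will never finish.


UNSAFE.
Key observation: after P6, P9 complete, (5, 4) is the best the pool ever gets, yet each leftover process wants more R1.
A maximal execution: P6, P9 — then nothing else fits. Step-by-step check:
  pool = (2, 2)
  P6 needs (1, 1) <= (2, 2) -> finishes; pool += (3, 1) = (5, 3)
  P9 needs (2, 3) <= (5, 3) -> finishes; pool += (0, 1) = (5, 4)
  P5 cannot run: need (8, 1) vs free (5, 4) (insufficient R1)
  P4 cannot run: need (7, 3) vs free (5, 4) (insufficient R1)
  P7 cannot run: need (7, 2) vs free (5, 4) (insufficient R1)
  P1 cannot run: need (7, 2) vs free (5, 4) (insufficient R1)
Never able to finish: P5, P4, P7 and P1.


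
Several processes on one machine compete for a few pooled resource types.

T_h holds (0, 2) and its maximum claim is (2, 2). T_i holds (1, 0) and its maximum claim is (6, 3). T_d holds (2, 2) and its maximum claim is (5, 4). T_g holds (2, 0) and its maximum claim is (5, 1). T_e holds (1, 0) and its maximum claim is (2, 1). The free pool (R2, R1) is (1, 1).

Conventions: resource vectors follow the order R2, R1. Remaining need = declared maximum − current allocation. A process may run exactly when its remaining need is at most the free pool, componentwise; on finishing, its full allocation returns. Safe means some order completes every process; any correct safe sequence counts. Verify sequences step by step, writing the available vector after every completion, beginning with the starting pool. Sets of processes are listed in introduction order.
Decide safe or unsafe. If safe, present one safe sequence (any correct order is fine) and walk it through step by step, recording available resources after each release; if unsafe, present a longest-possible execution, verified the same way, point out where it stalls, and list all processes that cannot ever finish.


UNSAFE — no complete ordering exists.
Key observation: even finishing T_e, T_h leaves just (2, 3) free — too little R2 for any of the remaining processes.
The run T_e, T_h cannot be extended any further. Check, step by step:
  pool = (1, 1)
  run T_e (needs (1, 1), free (1, 1)); after release of (1, 0) the pool is (2, 1)
  run T_h (needs (2, 0), free (2, 1)); after release of (0, 2) the pool is (2, 3)
  T_i still needs (5, 3) but only (2, 3) is free — short on R2
  T_d still needs (3, 2) but only (2, 3) is free — short on R2
  T_g still needs (3, 1) but only (2, 3) is free — short on R2
Never able to finish: T_i, T_d and T_g.


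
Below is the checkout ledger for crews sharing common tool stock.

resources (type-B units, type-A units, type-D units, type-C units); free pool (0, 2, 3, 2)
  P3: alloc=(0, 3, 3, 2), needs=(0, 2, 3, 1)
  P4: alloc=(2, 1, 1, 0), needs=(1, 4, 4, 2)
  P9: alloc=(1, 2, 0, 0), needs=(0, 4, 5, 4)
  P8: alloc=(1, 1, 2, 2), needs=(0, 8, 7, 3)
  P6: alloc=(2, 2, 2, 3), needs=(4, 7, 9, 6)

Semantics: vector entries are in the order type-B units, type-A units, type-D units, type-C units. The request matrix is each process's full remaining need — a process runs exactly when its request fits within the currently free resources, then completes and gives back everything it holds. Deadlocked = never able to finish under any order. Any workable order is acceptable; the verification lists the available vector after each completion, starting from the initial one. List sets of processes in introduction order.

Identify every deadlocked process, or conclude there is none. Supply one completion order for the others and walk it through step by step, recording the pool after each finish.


The deadlocked set is empty.
Key observation: there is always a runnable process — P3 first — so the state unwinds completely.
The rest can finish in the order P3, P9, P4, P8, P6. Verifying each step:
  pool = (0, 2, 3, 2)
  run P3 (needs (0, 2, 3, 1), free (0, 2, 3, 2)); after release of (0, 3, 3, 2) the pool is (0, 5, 6, 4)
  run P9 (needs (0, 4, 5, 4), free (0, 5, 6, 4)); after release of (1, 2, 0, 0) the pool is (1, 7, 6, 4)
  run P4 (needs (1, 4, 4, 2), free (1, 7, 6, 4)); after release of (2, 1, 1, 0) the pool is (3, 8, 7, 4)
  run P8 (needs (0, 8, 7, 3), free (3, 8, 7, 4)); after release of (1, 1, 2, 2) the pool is (4, 9, 9, 6)
  run P6 (needs (4, 7, 9, 6), free (4, 9, 9, 6)); after release of (2, 2, 2, 3) the pool is (6, 11, 11, 9)


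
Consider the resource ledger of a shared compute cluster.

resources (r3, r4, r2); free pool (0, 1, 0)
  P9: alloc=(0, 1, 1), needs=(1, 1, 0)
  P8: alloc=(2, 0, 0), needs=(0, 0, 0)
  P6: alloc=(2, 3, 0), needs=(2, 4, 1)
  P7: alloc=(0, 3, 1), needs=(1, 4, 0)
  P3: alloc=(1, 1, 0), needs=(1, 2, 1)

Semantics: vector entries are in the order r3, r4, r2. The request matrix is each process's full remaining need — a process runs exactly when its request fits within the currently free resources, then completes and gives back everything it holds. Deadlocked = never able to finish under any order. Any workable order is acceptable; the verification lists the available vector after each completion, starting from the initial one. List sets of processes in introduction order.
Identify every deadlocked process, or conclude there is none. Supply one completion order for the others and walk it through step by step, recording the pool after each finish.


Deadlocked: P6 and P7.
Key observation: even finishing P8, P9, P3 leaves just (3, 3, 1) free — too little r4 for any of the remaining processes.
A valid finishing order for the others: P8, P9, P3. Step-by-step check:
  pool = (0, 1, 0)
  P8: need (0, 0, 0) fits (0, 1, 0); releases (2, 0, 0), pool now (2, 1, 0)
  P9: need (1, 1, 0) fits (2, 1, 0); releases (0, 1, 1), pool now (2, 2, 1)
  P3: need (1, 2, 1) fits (2, 2, 1); releases (1, 1, 0), pool now (3, 3, 1)
The stuck group stays short no matter what:
  P6 still needs (2, 4, 1) but only (3, 3, 1) is free — short on r4
  P7 still needs (1, 4, 0) but only (3, 3, 1) is free — short on r4


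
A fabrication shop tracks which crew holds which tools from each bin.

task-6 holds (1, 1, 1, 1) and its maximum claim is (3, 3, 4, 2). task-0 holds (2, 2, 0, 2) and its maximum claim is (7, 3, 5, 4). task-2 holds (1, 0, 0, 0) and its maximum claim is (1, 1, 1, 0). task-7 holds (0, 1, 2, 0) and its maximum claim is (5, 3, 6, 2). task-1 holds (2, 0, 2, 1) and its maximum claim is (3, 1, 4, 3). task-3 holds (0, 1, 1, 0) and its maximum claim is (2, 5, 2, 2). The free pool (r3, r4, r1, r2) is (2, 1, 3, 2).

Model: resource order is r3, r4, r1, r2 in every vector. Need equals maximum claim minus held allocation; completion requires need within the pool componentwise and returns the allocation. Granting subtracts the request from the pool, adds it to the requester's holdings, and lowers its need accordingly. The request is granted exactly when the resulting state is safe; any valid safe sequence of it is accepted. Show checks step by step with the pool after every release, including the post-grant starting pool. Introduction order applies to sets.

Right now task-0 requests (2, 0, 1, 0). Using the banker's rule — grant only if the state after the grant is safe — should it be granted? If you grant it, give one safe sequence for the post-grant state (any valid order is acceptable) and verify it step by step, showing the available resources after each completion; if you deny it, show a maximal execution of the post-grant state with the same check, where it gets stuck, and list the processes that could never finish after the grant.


GRANT. The post-grant state is safe; one safe sequence: task-2, task-1, task-0, task-7, task-3, task-6.
Key observation: (0, 1, 2, 2) free after granting still covers task-2 first, and each release covers the next.
Check on the post-grant state, step by step:
  pool = (0, 1, 2, 2)
  task-2 needs (0, 1, 1, 0) <= (0, 1, 2, 2) -> finishes; pool += (1, 0, 0, 0) = (1, 1, 2, 2)
  task-1 needs (1, 1, 2, 2) <= (1, 1, 2, 2) -> finishes; pool += (2, 0, 2, 1) = (3, 1, 4, 3)
  task-0 needs (3, 1, 4, 2) <= (3, 1, 4, 3) -> finishes; pool += (4, 2, 1, 2) = (7, 3, 5, 5)
  task-7 needs (5, 2, 4, 2) <= (7, 3, 5, 5) -> finishes; pool += (0, 1, 2, 0) = (7, 4, 7, 5)
  task-3 needs (2, 4, 1, 2) <= (7, 4, 7, 5) -> finishes; pool += (0, 1, 1, 0) = (7, 5, 8, 5)
  task-6 needs (2, 2, 3, 1) <= (7, 5, 8, 5) -> finishes; pool += (1, 1, 1, 1) = (8, 6, 9, 6)


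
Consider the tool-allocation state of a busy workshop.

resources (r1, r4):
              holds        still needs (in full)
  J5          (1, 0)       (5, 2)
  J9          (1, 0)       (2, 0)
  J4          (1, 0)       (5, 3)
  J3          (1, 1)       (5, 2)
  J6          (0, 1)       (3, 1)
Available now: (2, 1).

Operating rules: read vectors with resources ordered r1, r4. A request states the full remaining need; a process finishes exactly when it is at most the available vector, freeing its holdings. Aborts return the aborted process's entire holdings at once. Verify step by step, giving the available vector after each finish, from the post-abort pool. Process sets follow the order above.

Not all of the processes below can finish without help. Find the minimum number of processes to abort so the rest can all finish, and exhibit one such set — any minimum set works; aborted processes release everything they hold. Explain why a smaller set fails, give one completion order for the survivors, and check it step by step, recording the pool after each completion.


Minimum abort set: J5 and J4.
Key observation: aborting J5 and J4 returns (2, 0), and J3 — hopeless before — runs at step 3 with the returned capacity in the pool.
No one abort is enough; case by case: J5 alone leaves J4 blocked (short on r1 and r4); J9 alone leaves J5 blocked (short on r1); J4 alone leaves J5 blocked (short on r1); J3 alone leaves J5 blocked (short on r1); J6 alone leaves J5 blocked (short on r1).
The survivors complete as J6, J9, J3. Check, step by step (starting from the post-abort pool):
  pool = (4, 1)
  run J6 (needs (3, 1), free (4, 1)); after release of (0, 1) the pool is (4, 2)
  run J9 (needs (2, 0), free (4, 2)); after release of (1, 0) the pool is (5, 2)
  run J3 (needs (5, 2), free (5, 2)); after release of (1, 1) the pool is (6, 3)


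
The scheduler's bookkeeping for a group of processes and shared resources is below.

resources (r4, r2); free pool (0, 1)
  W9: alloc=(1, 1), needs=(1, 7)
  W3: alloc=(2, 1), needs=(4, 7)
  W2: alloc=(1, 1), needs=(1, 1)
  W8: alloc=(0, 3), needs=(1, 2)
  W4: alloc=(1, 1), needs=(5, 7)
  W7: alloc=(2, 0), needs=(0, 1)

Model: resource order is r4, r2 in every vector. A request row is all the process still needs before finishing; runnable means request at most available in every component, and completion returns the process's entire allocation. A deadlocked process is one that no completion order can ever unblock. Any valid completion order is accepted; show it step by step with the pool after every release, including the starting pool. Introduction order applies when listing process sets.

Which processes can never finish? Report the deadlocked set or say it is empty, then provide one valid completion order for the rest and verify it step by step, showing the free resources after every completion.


Deadlocked: W9, W3 and W4.
Key observation: after W7, W2, W8 complete, (3, 5) is the best the pool ever gets, yet each leftover process wants more r2.
A valid finishing order for the others: W7, W2, W8. Verifying each step:
  pool = (0, 1)
  W7: need (0, 1) fits (0, 1); releases (2, 0), pool now (2, 1)
  W2: need (1, 1) fits (2, 1); releases (1, 1), pool now (3, 2)
  W8: need (1, 2) fits (3, 2); releases (0, 3), pool now (3, 5)
The stuck group stays short no matter what:
  W9 cannot run: need (1, 7) vs free (3, 5) (insufficient r2)
  W3 cannot run: need (4, 7) vs free (3, 5) (insufficient r4 and r2)
  W4 cannot run: need (5, 7) vs free (3, 5) (insufficient r4 and r2)


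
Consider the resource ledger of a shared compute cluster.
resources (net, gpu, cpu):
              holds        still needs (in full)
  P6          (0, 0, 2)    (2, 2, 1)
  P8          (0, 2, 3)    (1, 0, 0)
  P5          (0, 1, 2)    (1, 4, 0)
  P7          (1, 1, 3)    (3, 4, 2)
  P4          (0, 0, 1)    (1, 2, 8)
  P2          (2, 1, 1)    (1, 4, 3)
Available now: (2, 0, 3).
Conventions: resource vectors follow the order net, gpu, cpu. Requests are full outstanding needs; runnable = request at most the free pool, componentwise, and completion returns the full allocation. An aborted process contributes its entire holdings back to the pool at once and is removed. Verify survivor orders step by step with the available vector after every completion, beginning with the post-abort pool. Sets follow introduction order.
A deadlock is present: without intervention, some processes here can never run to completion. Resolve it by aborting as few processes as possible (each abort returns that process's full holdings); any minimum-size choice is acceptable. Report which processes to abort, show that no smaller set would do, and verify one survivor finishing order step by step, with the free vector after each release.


Minimum abort set: P7 and P2.
Key observation: no ordering could ever have run P5 before the abort of P7 and P2; with (3, 2, 4) back in the pool it fits at step 4.
Minimality, checking each single-abort alternative: P6 alone leaves P5 blocked (short on gpu); P8 alone leaves P5 blocked (short on gpu); P5 alone leaves P7 blocked (short on net and gpu); P7 alone leaves P5 blocked (short on gpu); P4 alone leaves P5 blocked (short on gpu); P2 alone leaves P5 blocked (short on gpu).
Survivors finish in the order: P6, P4, P8, P5. Verifying each step (pool after the aborts first):
  pool = (5, 2, 7)
  run P6 (needs (2, 2, 1), free (5, 2, 7)); after release of (0, 0, 2) the pool is (5, 2, 9)
  run P4 (needs (1, 2, 8), free (5, 2, 9)); after release of (0, 0, 1) the pool is (5, 2, 10)
  run P8 (needs (1, 0, 0), free (5, 2, 10)); after release of (0, 2, 3) the pool is (5, 4, 13)
  run P5 (needs (1, 4, 0), free (5, 4, 13)); after release of (0, 1, 2) the pool is (5, 5, 15)


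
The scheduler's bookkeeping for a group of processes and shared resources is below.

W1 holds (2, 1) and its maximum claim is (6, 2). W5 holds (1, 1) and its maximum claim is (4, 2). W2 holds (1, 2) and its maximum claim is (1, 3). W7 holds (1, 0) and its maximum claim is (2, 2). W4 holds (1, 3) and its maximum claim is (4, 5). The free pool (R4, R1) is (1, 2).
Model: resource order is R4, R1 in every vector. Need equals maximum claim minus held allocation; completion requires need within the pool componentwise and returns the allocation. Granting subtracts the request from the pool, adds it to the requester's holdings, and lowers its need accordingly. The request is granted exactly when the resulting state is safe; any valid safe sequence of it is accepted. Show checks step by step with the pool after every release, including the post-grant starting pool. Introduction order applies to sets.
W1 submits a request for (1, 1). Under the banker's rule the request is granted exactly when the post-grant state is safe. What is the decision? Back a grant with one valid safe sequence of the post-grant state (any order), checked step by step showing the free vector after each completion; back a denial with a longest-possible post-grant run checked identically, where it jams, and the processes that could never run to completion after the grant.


DENY. Granting would leave the state unsafe.
Key observation: W2, W7 can finish, but then (2, 3) is all there is, and the blocked group's R4 demands exceed it.
Pretend the grant happened; the run W2, W7 goes as far as possible. Step-by-step check:
  pool = (0, 1)
  W2: need (0, 1) fits (0, 1); releases (1, 2), pool now (1, 3)
  W7: need (1, 2) fits (1, 3); releases (1, 0), pool now (2, 3)
  W1 cannot run: need (3, 0) vs free (2, 3) (insufficient R4)
  W5 cannot run: need (3, 1) vs free (2, 3) (insufficient R4)
  W4 cannot run: need (3, 2) vs free (2, 3) (insufficient R4)
Processes that could never finish after the grant: W1, W5 and W4.


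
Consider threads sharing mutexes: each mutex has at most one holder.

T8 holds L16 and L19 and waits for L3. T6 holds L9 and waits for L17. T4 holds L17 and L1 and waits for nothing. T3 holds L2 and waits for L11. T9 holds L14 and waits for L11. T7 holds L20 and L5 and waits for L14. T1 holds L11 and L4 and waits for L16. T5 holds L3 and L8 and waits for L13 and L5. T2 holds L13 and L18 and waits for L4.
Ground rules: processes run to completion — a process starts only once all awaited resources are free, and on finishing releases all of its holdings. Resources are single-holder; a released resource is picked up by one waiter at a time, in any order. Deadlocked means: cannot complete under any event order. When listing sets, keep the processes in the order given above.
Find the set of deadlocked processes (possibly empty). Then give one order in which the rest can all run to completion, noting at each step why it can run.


Deadlocked set: T8, T3, T9, T7, T1, T5 and T2.
Key observation: the cycle T8 -> T5 -> T7 -> T9 -> T1 -> T8 can never break — each member waits on the next; T2 is caught in further circular waits and T3 waits into the deadlock from upstream.
A valid finishing order for the others: T4, T6.
Walking it through:
  T4 waits on nothing -> runs at once and releases L17 and L1
  run T6 (all its waits — L17 — are resolved); releases L9


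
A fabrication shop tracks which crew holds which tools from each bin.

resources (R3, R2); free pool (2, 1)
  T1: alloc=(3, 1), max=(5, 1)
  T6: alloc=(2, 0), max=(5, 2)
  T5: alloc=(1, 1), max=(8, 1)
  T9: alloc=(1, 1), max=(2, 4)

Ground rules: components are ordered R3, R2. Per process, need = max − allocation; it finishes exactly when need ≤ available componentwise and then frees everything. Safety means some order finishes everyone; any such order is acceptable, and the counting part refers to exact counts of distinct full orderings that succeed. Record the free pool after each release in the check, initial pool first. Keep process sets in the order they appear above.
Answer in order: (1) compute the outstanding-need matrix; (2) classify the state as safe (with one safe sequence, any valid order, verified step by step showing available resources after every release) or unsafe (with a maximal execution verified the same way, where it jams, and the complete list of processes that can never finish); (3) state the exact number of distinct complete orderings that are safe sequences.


(1) Outstanding need per process (order R3, R2):
  T1: (2, 0)
  T6: (3, 2)
  T5: (7, 0)
  T9: (1, 3)
(2) SAFE — a valid safe sequence is T1, T6, T5, T9.
Key observation: the order's first zero-slack moment is T1 ((2, 0) needed, (2, 1) free — a requested resource with nothing to spare).
Step-by-step check:
  pool = (2, 1)
  T1 needs (2, 0) <= (2, 1) -> finishes; pool += (3, 1) = (5, 2)
  T6 needs (3, 2) <= (5, 2) -> finishes; pool += (2, 0) = (7, 2)
  T5 needs (7, 0) <= (7, 2) -> finishes; pool += (1, 1) = (8, 3)
  T9 needs (1, 3) <= (8, 3) -> finishes; pool += (1, 1) = (9, 4)
(3) The exact count: 1 of the possible complete orderings is a safe sequence.


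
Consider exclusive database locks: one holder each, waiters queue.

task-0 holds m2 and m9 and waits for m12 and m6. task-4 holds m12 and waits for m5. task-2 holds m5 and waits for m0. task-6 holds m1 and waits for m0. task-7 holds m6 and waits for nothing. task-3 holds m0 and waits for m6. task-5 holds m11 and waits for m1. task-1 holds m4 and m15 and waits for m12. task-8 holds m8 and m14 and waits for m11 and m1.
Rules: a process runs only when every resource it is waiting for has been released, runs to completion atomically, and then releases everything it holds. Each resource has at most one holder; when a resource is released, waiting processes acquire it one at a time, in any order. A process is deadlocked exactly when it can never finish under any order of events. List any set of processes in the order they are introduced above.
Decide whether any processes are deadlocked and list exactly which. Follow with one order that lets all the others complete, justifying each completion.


The deadlocked set is empty.
Key observation: the waits form no ring: some process can always run, and its releases unblock the others one by one.
One completion order for the rest: task-7, task-3, task-2, task-4, task-6, task-1, task-5, task-8, task-0.
Check, step by step:
  task-7 waits on nothing -> runs at once and releases m6
  task-3 waits on m6 — all released -> runs and releases m0
  task-2 waits on m0 — all released -> runs and releases m5
  task-4 waits on m5 — all released -> runs and releases m12
  task-6 waits on m0 — all released -> runs and releases m1
  task-1 waits on m12 — all released -> runs and releases m4 and m15
  task-5 waits on m1 — all released -> runs and releases m11
  task-8 waits on m11 and m1 — all released -> runs and releases m8 and m14
  task-0 waits on m12 and m6 — all released -> runs and releases m2 and m9


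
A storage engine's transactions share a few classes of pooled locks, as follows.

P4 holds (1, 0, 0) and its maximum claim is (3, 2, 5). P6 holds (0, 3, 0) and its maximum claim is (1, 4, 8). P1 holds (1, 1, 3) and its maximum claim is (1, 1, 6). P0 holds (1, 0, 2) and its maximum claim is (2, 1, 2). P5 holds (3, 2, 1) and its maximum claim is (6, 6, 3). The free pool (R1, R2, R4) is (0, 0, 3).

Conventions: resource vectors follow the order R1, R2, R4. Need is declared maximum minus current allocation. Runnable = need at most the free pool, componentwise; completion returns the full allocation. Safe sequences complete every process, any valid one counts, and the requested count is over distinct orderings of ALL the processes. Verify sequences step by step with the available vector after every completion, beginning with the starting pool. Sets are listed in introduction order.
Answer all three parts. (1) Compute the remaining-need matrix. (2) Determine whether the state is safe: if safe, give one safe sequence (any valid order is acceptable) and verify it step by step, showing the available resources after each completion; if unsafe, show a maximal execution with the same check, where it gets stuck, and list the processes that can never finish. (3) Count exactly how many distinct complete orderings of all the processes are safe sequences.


(1) Remaining need (order R1, R2, R4):
  P4: (2, 2, 5)
  P6: (1, 1, 8)
  P1: (0, 0, 3)
  P0: (1, 1, 0)
  P5: (3, 4, 2)
(2) SAFE — a valid safe sequence is P1, P0, P6, P4, P5.
Key observation: P1 is the earliest step where a requested resource binds exactly: need (0, 0, 3), pool (0, 0, 3) at its turn.
Walking it through:
  pool = (0, 0, 3)
  P1: need (0, 0, 3) fits (0, 0, 3); releases (1, 1, 3), pool now (1, 1, 6)
  P0: need (1, 1, 0) fits (1, 1, 6); releases (1, 0, 2), pool now (2, 1, 8)
  P6: need (1, 1, 8) fits (2, 1, 8); releases (0, 3, 0), pool now (2, 4, 8)
  P4: need (2, 2, 5) fits (2, 4, 8); releases (1, 0, 0), pool now (3, 4, 8)
  P5: need (3, 4, 2) fits (3, 4, 8); releases (3, 2, 1), pool now (6, 6, 9)
(3) Exactly 1 of the possible complete orderings is a safe sequence.


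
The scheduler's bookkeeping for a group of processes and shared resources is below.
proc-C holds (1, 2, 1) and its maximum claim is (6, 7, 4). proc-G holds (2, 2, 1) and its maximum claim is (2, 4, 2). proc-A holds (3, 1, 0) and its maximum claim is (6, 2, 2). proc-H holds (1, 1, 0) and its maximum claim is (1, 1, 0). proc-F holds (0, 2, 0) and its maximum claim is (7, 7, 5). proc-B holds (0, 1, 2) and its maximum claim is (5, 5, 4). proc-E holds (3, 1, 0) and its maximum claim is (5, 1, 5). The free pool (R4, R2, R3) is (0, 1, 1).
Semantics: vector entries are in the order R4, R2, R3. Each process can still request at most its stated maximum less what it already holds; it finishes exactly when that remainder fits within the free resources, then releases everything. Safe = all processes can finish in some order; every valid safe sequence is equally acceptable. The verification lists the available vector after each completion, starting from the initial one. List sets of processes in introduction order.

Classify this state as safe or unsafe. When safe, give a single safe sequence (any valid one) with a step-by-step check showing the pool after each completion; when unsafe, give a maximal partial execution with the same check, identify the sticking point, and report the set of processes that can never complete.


SAFE, for example via the order proc-H, proc-G, proc-A, proc-B, proc-C, proc-E, proc-F.
Key observation: at proc-G the run first touches a limit — (0, 2, 1) against (1, 2, 1), exact on a resource it actually requests.
Verifying each step:
  pool = (0, 1, 1)
  proc-H: need (0, 0, 0) fits (0, 1, 1); releases (1, 1, 0), pool now (1, 2, 1)
  proc-G: need (0, 2, 1) fits (1, 2, 1); releases (2, 2, 1), pool now (3, 4, 2)
  proc-A: need (3, 1, 2) fits (3, 4, 2); releases (3, 1, 0), pool now (6, 5, 2)
  proc-B: need (5, 4, 2) fits (6, 5, 2); releases (0, 1, 2), pool now (6, 6, 4)
  proc-C: need (5, 5, 3) fits (6, 6, 4); releases (1, 2, 1), pool now (7, 8, 5)
  proc-E: need (2, 0, 5) fits (7, 8, 5); releases (3, 1, 0), pool now (10, 9, 5)
  proc-F: need (7, 5, 5) fits (10, 9, 5); releases (0, 2, 0), pool now (10, 11, 5)


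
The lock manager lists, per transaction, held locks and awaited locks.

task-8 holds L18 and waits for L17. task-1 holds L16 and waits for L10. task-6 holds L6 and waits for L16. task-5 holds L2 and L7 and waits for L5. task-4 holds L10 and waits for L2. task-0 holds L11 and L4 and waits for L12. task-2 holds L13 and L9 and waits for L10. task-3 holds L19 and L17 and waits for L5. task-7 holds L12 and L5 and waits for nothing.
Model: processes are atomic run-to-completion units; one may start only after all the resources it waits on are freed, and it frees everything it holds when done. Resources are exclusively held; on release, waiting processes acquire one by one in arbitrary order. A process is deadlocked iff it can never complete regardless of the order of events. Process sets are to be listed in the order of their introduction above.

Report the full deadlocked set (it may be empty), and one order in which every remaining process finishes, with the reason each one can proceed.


Nothing here is deadlocked.
Key observation: although several processes wait, no cycle exists — each chain bottoms out at a free runner.
A valid finishing order for the others: task-7, task-3, task-8, task-5, task-4, task-1, task-0, task-2, task-6.
Step-by-step check:
  task-7 waits on nothing -> runs at once and releases L12 and L5
  task-3 waits on L5 — all released -> runs and releases L19 and L17
  task-8 waits on L17 — all released -> runs and releases L18
  task-5 waits on L5 — all released -> runs and releases L2 and L7
  task-4 waits on L2 — all released -> runs and releases L10
  task-1 waits on L10 — all released -> runs and releases L16
  task-0 waits on L12 — all released -> runs and releases L11 and L4
  task-2 waits on L10 — all released -> runs and releases L13 and L9
  task-6 waits on L16 — all released -> runs and releases L6


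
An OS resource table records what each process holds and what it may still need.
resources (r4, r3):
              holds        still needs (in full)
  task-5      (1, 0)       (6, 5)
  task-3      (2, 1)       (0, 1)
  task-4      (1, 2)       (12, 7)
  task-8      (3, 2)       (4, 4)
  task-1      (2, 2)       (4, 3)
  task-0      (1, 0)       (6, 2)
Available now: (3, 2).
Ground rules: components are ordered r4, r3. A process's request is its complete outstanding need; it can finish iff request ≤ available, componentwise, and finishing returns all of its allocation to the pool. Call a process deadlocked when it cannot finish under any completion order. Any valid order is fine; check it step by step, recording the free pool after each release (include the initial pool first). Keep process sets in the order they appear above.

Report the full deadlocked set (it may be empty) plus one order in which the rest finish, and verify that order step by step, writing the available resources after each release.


No process is deadlocked.
Key observation: task-3 fits the free pool immediately, and its release cascades until everyone finishes.
A valid finishing order for the others: task-3, task-1, task-5, task-8, task-0, task-4. Step-by-step check:
  pool = (3, 2)
  run task-3 (needs (0, 1), free (3, 2)); after release of (2, 1) the pool is (5, 3)
  run task-1 (needs (4, 3), free (5, 3)); after release of (2, 2) the pool is (7, 5)
  run task-5 (needs (6, 5), free (7, 5)); after release of (1, 0) the pool is (8, 5)
  run task-8 (needs (4, 4), free (8, 5)); after release of (3, 2) the pool is (11, 7)
  run task-0 (needs (6, 2), free (11, 7)); after release of (1, 0) the pool is (12, 7)
  run task-4 (needs (12, 7), free (12, 7)); after release of (1, 2) the pool is (13, 9)


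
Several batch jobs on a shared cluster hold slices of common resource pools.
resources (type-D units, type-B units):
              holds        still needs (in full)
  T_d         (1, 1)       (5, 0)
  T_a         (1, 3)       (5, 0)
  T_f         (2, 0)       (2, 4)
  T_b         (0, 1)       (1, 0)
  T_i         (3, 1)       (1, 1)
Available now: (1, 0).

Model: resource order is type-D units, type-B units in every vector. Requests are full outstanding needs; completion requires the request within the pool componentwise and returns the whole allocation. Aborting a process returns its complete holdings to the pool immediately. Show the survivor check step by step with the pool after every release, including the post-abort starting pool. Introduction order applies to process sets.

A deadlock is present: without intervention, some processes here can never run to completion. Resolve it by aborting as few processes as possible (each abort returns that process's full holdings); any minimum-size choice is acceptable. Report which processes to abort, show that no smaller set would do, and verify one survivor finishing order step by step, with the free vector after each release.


Minimum abort set: T_d.
Key observation: before aborting T_d, T_a was permanently blocked — no order could ever run it; afterwards it completes at step 2.
Minimality: the empty abort set fails — the state is deadlocked as it stands.
Survivors finish in the order: T_i, T_a, T_b, T_f. Step-by-step check (pool after the aborts first):
  pool = (2, 1)
  T_i: need (1, 1) fits (2, 1); releases (3, 1), pool now (5, 2)
  T_a: need (5, 0) fits (5, 2); releases (1, 3), pool now (6, 5)
  T_b: need (1, 0) fits (6, 5); releases (0, 1), pool now (6, 6)
  T_f: need (2, 4) fits (6, 6); releases (2, 0), pool now (8, 6)


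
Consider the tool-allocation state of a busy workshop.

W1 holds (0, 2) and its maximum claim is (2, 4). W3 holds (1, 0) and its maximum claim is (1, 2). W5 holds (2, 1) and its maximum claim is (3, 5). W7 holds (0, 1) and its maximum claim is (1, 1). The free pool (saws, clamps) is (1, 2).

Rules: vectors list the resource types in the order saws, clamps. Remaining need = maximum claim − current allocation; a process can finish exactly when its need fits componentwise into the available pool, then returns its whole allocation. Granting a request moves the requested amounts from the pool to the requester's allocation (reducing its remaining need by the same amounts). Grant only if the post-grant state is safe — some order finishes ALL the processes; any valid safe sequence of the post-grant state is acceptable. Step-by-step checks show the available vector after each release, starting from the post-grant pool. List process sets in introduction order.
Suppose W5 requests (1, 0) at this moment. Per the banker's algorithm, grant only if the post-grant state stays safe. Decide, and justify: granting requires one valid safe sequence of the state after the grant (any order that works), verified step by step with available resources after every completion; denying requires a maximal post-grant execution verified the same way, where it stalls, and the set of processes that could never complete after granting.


DENY: after the grant no complete ordering would exist.
Key observation: after W3, W7 the pool peaks at (1, 3), and each blocked process is short somewhere: W1 on saws; W5 on clamps.
After a pretend grant, a maximal execution: W3, W7 — then nothing else fits. Verifying each step:
  pool = (0, 2)
  W3 needs (0, 2) <= (0, 2) -> finishes; pool += (1, 0) = (1, 2)
  W7 needs (1, 0) <= (1, 2) -> finishes; pool += (0, 1) = (1, 3)
  W1 cannot run: need (2, 2) vs free (1, 3) (insufficient saws)
  W5 cannot run: need (0, 4) vs free (1, 3) (insufficient clamps)
Had the request been granted, W1 and W5 could never finish.


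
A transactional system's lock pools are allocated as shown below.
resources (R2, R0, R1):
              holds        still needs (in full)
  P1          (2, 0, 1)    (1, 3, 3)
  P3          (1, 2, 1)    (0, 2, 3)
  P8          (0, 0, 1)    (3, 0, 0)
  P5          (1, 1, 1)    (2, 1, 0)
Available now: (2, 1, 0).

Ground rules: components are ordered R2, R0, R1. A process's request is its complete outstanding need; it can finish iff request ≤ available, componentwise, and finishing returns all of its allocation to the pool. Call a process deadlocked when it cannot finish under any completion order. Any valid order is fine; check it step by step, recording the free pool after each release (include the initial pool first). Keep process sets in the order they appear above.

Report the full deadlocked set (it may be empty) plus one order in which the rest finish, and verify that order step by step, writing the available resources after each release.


Deadlocked: P1 and P3.
Key observation: once P5, P8 finish, the pool peaks at (3, 2, 2) — and every remaining process still needs more R1 than that.
A valid finishing order for the others: P5, P8. Walking it through:
  pool = (2, 1, 0)
  P5 needs (2, 1, 0) <= (2, 1, 0) -> finishes; pool += (1, 1, 1) = (3, 2, 1)
  P8 needs (3, 0, 0) <= (3, 2, 1) -> finishes; pool += (0, 0, 1) = (3, 2, 2)
The blocked processes can never fit:
  P1 cannot run: need (1, 3, 3) vs free (3, 2, 2) (insufficient R0 and R1)
  P3 cannot run: need (0, 2, 3) vs free (3, 2, 2) (insufficient R1)


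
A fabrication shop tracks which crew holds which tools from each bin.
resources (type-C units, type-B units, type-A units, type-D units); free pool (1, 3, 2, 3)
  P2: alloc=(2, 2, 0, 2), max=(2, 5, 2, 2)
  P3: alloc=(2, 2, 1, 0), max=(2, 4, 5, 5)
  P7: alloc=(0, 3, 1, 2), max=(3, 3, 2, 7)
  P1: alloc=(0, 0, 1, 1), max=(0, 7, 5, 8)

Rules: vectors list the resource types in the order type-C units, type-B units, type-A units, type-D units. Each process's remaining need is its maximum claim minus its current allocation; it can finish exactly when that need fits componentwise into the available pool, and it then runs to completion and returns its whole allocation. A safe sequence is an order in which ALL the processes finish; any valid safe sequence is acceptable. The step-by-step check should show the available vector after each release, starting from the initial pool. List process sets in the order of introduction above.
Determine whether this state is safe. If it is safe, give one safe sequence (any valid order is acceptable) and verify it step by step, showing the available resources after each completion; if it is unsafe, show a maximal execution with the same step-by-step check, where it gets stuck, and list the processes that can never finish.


UNSAFE — no complete ordering exists.
Key observation: even finishing P2, P7 leaves just (3, 8, 3, 7) free — too little type-A units for any of the remaining processes.
The run P2, P7 cannot be extended any further. Check, step by step:
  pool = (1, 3, 2, 3)
  P2: need (0, 3, 2, 0) fits (1, 3, 2, 3); releases (2, 2, 0, 2), pool now (3, 5, 2, 5)
  P7: need (3, 0, 1, 5) fits (3, 5, 2, 5); releases (0, 3, 1, 2), pool now (3, 8, 3, 7)
  blocked: P3 wants (0, 2, 4, 5), pool (3, 8, 3, 7) — not enough type-A units
  blocked: P1 wants (0, 7, 4, 7), pool (3, 8, 3, 7) — not enough type-A units
Processes that can never finish: P3 and P1.


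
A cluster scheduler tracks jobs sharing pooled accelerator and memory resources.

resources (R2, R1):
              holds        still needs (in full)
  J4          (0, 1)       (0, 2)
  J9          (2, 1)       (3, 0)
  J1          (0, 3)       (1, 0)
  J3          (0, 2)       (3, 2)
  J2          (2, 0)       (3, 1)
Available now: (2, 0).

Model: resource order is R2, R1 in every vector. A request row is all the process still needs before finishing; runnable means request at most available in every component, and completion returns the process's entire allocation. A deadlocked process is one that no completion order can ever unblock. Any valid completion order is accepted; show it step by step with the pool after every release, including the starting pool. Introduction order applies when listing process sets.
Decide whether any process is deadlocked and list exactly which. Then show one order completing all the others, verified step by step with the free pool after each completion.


The deadlocked set is J9, J3 and J2.
Key observation: R2 is the bottleneck — with J1, J4 done the pool holds (2, 4), short of every remaining need.
The rest can finish in the order J1, J4. Walking it through:
  pool = (2, 0)
  run J1 (needs (1, 0), free (2, 0)); after release of (0, 3) the pool is (2, 3)
  run J4 (needs (0, 2), free (2, 3)); after release of (0, 1) the pool is (2, 4)
The stuck group stays short no matter what:
  J9 still needs (3, 0) but only (2, 4) is free — short on R2
  J3 still needs (3, 2) but only (2, 4) is free — short on R2
  J2 still needs (3, 1) but only (2, 4) is free — short on R2


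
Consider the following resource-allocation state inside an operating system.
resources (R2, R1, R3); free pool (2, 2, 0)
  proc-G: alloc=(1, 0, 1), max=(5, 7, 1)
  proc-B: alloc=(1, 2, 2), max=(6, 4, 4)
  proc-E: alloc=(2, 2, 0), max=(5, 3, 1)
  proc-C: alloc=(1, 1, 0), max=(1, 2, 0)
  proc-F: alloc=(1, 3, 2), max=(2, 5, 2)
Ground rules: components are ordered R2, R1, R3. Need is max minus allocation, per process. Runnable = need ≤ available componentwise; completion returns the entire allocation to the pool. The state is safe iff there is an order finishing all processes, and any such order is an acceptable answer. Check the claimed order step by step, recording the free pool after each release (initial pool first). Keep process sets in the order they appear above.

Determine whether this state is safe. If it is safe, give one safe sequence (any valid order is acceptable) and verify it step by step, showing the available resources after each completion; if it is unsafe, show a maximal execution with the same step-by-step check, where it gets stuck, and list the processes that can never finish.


SAFE. One safe sequence: proc-C, proc-F, proc-E, proc-B, proc-G.
Key observation: proc-B marks the first exact bind of the order: its need (5, 2, 2) fits the free (6, 8, 2) with zero slack on a requested resource.
Check, step by step:
  pool = (2, 2, 0)
  proc-C needs (0, 1, 0) <= (2, 2, 0) -> finishes; pool += (1, 1, 0) = (3, 3, 0)
  proc-F needs (1, 2, 0) <= (3, 3, 0) -> finishes; pool += (1, 3, 2) = (4, 6, 2)
  proc-E needs (3, 1, 1) <= (4, 6, 2) -> finishes; pool += (2, 2, 0) = (6, 8, 2)
  proc-B needs (5, 2, 2) <= (6, 8, 2) -> finishes; pool += (1, 2, 2) = (7, 10, 4)
  proc-G needs (4, 7, 0) <= (7, 10, 4) -> finishes; pool += (1, 0, 1) = (8, 10, 5)
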